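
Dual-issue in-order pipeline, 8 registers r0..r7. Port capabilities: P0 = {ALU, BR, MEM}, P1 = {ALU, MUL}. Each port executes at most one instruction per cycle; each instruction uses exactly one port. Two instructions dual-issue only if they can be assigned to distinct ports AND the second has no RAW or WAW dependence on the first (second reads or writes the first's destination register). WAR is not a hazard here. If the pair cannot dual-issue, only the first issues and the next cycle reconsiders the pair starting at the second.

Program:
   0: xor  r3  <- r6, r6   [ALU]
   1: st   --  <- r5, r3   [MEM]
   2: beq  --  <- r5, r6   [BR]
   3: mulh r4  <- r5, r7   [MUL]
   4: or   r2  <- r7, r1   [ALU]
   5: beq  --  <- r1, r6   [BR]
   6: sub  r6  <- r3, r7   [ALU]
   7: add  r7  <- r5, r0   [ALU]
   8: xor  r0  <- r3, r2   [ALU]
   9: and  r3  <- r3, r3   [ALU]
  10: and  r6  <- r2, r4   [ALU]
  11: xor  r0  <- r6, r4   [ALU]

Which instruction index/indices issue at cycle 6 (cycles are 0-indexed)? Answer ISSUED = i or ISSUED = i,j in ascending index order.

ISSUED = 10

c0: i0 xor.ALU  RAW r3
c1: i1 st.MEM  no-port MEM/BR
c2: i2/i3 beq.BR mulh.MUL  2-wide
c3: i4/i5 or.ALU beq.BR  2-wide
c4: i6/i7 sub.ALU add.ALU  2-wide
c5: i8/i9 xor.ALU and.ALU  2-wide
c6: i10 and.ALU  RAW r6
c7: i11 xor.ALU  tail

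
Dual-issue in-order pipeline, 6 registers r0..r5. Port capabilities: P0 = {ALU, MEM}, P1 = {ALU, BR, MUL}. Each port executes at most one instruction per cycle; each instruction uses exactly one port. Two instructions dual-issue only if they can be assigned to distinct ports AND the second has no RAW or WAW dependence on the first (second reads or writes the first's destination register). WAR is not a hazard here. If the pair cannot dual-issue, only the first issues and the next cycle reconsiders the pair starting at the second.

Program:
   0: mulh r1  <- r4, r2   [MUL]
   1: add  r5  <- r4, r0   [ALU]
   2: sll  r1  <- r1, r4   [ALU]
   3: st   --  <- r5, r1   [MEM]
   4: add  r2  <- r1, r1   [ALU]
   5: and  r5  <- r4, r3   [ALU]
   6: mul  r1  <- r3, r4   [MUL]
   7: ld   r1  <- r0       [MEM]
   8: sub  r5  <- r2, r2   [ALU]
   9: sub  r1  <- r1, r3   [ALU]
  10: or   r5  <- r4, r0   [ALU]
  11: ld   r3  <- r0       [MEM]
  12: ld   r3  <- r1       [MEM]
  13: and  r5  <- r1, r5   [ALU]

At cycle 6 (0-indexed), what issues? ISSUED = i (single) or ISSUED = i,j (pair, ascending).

t=0 i0+i1:mulh.MUL add.ALU ; 2-wide
t=1 i2:sll.ALU ; RAW r1
t=2 i3+i4:st.MEM add.ALU ; 2-wide
t=3 i5+i6:and.ALU mul.MUL ; 2-wide
t=4 i7+i8:ld.MEM sub.ALU ; 2-wide
t=5 i9+i10:sub.ALU or.ALU ; 2-wide
t=6 i11:ld.MEM ; no-port MEM/MEM
t=7 i12+i13:ld.MEM and.ALU ; 2-wide

ISSUED = 11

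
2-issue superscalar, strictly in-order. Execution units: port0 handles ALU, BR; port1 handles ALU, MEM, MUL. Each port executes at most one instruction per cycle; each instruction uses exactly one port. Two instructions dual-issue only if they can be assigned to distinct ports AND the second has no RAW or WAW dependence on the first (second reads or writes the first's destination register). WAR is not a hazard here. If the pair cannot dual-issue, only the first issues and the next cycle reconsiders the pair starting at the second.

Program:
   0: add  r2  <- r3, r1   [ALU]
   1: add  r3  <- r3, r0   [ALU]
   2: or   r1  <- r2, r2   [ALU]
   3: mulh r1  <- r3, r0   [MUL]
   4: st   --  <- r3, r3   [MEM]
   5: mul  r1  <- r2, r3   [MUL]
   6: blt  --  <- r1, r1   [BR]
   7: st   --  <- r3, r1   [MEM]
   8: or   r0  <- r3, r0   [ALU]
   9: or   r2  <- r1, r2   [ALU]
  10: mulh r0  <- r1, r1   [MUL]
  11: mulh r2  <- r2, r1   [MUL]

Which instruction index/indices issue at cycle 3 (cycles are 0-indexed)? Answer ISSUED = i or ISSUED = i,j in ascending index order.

t=0 i0,i1:add+add ; 2-wide
t=1 i2:or ; WAW r1
t=2 i3:mulh ; no-port MUL/MEM
t=3 i4:st ; no-port MEM/MUL
t=4 i5:mul ; RAW r1
t=5 i6,i7:blt+st ; 2-wide
t=6 i8,i9:or+or ; 2-wide
t=7 i10:mulh ; no-port MUL/MUL
t=8 i11:mulh ; tail

ISSUED = 4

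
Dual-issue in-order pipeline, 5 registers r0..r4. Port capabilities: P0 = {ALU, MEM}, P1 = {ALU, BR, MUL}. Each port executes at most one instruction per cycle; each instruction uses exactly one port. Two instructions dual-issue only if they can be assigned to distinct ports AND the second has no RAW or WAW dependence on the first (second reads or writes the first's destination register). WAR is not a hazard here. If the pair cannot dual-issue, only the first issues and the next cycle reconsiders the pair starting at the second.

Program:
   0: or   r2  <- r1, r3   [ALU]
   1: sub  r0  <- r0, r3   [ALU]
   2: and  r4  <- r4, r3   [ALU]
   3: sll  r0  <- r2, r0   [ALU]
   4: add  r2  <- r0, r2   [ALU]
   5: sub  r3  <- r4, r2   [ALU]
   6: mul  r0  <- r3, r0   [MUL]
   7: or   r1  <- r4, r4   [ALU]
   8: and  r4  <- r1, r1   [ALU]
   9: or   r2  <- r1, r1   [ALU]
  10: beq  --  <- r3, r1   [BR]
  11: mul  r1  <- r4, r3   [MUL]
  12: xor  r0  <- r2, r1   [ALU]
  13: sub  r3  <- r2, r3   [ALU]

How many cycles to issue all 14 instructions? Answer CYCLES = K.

t=0 i0,i1:or/sub ; pair
t=1 i2,i3:and/sll ; pair
t=2 i4:add ; RAW r2
t=3 i5:sub ; RAW r3
t=4 i6,i7:mul/or ; pair
t=5 i8,i9:and/or ; pair
t=6 i10:beq ; no-port BR/MUL
t=7 i11:mul ; RAW r1
t=8 i12,i13:xor/sub ; pair

CYCLES = 9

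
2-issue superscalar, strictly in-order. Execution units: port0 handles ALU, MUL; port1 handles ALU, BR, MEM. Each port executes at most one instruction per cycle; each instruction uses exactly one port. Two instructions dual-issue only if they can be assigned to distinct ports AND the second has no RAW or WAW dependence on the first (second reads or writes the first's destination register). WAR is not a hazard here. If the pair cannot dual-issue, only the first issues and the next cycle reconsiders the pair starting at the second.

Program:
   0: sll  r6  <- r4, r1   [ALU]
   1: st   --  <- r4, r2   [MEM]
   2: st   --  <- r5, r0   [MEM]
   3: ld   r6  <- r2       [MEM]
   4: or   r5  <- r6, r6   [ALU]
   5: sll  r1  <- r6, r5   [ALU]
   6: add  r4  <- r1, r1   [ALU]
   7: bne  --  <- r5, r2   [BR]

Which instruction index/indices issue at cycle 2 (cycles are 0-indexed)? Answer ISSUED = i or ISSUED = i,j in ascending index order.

  cy0 -> i0,i1 (sll.ALU st.MEM) dual
  cy1 -> i2 (st.MEM) no-port MEM/MEM
  cy2 -> i3 (ld.MEM) RAW r6
  cy3 -> i4 (or.ALU) RAW r5
  cy4 -> i5 (sll.ALU) RAW r1
  cy5 -> i6,i7 (add.ALU bne.BR) dual

ISSUED = 3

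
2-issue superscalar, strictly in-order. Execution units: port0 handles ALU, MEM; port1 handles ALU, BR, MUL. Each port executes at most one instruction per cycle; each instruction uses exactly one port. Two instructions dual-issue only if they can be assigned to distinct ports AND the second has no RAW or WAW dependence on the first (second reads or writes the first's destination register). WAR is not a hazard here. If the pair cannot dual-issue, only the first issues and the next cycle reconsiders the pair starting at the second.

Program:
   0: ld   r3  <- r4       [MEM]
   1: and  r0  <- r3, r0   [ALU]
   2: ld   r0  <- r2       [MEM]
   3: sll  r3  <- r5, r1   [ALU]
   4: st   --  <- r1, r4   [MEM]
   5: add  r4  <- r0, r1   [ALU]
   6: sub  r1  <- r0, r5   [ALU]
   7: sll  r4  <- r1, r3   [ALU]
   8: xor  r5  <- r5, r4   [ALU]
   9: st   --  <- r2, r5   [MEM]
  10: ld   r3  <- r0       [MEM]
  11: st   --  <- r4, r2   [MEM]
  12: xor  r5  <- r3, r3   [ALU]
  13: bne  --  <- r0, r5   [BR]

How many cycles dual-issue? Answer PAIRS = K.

[0] i0  ld  -- RAW r3
[1] i1  and  -- WAW r0
[2] i2&i3  ld sll  -- 2-wide
[3] i4&i5  st add  -- 2-wide
[4] i6  sub  -- RAW r1
[5] i7  sll  -- RAW r4
[6] i8  xor  -- RAW r5
[7] i9  st  -- no-port MEM/MEM
[8] i10  ld  -- no-port MEM/MEM
[9] i11&i12  st xor  -- 2-wide
[10] i13  bne  -- tail

PAIRS = 3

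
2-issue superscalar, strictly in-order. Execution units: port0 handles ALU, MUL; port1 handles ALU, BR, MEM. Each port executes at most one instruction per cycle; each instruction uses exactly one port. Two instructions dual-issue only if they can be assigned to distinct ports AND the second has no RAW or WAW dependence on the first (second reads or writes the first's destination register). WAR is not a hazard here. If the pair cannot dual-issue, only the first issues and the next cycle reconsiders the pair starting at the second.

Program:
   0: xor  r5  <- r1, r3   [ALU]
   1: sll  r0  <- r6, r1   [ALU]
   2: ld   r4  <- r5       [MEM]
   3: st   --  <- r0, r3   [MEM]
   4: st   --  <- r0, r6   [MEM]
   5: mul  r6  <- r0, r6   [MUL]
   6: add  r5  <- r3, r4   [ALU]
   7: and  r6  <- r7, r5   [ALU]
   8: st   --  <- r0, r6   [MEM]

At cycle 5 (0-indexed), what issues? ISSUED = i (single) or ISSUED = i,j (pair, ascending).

[0] i0+i1  xor.ALU sll.ALU  -- 2-wide
[1] i2  ld.MEM  -- no-port MEM/MEM
[2] i3  st.MEM  -- no-port MEM/MEM
[3] i4+i5  st.MEM mul.MUL  -- 2-wide
[4] i6  add.ALU  -- RAW r5
[5] i7  and.ALU  -- RAW r6
[6] i8  st.MEM  -- tail

ISSUED = 7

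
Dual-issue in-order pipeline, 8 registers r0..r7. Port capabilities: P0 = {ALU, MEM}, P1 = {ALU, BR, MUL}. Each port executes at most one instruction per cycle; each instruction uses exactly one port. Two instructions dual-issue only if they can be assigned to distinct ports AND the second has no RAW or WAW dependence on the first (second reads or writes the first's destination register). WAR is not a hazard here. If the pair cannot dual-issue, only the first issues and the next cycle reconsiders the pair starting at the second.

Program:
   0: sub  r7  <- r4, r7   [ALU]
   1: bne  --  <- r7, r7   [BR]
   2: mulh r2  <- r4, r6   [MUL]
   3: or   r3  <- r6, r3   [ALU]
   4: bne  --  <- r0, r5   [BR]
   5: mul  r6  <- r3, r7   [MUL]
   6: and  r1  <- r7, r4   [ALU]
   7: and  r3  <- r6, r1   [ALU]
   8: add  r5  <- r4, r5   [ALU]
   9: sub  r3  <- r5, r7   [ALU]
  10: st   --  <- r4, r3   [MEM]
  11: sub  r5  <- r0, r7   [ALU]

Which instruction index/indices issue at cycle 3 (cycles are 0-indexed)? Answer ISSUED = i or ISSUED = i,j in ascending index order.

ISSUED = 4

#0 head=0: sub.ALU i0 RAW r7
#1 head=1: bne.BR i1 no-port BR/MUL
#2 head=2: mulh.MUL or.ALU i2&i3 dual
#3 head=4: bne.BR i4 no-port BR/MUL
#4 head=5: mul.MUL and.ALU i5&i6 dual
#5 head=7: and.ALU add.ALU i7&i8 dual
#6 head=9: sub.ALU i9 RAW r3
#7 head=10: st.MEM sub.ALU i10&i11 dual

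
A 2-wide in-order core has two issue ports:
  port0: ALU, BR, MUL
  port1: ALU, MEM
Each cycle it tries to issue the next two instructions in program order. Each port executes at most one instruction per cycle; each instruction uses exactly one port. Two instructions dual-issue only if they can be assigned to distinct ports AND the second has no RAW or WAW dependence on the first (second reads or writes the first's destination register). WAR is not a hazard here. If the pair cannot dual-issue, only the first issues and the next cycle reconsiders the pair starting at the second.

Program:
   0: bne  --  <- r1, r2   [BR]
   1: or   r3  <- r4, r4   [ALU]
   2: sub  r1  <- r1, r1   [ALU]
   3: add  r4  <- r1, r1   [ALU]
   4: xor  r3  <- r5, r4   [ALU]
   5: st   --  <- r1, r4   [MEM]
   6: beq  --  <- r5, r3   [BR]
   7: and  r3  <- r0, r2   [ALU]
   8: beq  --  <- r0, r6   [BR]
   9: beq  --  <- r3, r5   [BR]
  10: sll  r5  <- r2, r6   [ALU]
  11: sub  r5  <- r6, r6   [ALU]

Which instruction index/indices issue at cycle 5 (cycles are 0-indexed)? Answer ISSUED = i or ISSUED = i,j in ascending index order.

  cy0 -> i0,i1 (bne.BR or.ALU) 2-wide
  cy1 -> i2 (sub.ALU) RAW r1
  cy2 -> i3 (add.ALU) RAW r4
  cy3 -> i4,i5 (xor.ALU st.MEM) 2-wide
  cy4 -> i6,i7 (beq.BR and.ALU) 2-wide
  cy5 -> i8 (beq.BR) no-port BR/BR
  cy6 -> i9,i10 (beq.BR sll.ALU) 2-wide
  cy7 -> i11 (sub.ALU) tail

ISSUED = 8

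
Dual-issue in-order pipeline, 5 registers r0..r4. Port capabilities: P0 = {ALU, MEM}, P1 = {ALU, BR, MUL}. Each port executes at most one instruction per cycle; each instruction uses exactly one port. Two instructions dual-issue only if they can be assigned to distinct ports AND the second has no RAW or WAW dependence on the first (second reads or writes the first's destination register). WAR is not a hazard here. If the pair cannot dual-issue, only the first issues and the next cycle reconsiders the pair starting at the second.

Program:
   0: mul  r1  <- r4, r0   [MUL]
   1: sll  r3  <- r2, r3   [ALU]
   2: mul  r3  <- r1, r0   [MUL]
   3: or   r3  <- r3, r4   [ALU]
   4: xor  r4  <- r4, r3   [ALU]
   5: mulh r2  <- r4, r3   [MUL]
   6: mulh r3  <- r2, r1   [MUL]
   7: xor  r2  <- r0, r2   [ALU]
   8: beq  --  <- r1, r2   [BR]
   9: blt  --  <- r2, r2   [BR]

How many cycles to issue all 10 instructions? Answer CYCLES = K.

CYCLES = 8

  cy0 -> i0/i1 (mul+sll) 2-wide
  cy1 -> i2 (mul) RAW+WAW r3
  cy2 -> i3 (or) RAW r3
  cy3 -> i4 (xor) RAW r4
  cy4 -> i5 (mulh) no-port MUL/MUL
  cy5 -> i6/i7 (mulh+xor) 2-wide
  cy6 -> i8 (beq) no-port BR/BR
  cy7 -> i9 (blt) tail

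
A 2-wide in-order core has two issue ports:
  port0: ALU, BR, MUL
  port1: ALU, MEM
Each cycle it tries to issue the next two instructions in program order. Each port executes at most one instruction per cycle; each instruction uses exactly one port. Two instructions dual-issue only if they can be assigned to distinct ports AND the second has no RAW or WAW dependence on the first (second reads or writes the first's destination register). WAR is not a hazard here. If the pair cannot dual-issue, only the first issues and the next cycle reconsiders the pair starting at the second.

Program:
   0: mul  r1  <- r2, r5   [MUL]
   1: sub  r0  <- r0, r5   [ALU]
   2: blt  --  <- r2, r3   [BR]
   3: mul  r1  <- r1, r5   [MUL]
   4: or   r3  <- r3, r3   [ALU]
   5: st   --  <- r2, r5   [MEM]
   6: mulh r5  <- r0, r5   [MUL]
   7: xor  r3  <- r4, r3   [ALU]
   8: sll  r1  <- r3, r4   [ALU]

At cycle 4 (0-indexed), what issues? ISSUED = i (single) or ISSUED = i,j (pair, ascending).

ISSUED = 7

#0 head=0: mul;sub i0/i1 2-wide
#1 head=2: blt i2 no-port BR/MUL
#2 head=3: mul;or i3/i4 2-wide
#3 head=5: st;mulh i5/i6 2-wide
#4 head=7: xor i7 RAW r3
#5 head=8: sll i8 tail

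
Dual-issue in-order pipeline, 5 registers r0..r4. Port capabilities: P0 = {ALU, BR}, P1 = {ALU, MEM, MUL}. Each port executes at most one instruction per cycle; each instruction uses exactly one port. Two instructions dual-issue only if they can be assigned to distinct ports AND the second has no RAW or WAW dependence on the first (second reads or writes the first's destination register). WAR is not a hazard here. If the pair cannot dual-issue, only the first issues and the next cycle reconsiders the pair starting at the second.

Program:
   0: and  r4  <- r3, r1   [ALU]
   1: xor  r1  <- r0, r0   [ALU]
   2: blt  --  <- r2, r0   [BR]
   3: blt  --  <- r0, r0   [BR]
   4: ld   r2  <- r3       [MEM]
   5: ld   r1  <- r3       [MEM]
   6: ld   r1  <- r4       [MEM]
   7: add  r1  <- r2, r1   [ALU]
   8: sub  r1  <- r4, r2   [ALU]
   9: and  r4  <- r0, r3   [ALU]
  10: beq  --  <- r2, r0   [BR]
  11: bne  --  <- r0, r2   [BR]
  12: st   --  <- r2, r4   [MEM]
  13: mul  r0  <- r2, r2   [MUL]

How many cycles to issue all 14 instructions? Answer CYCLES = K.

CYCLES = 10

#0 head=0: and+xor i0/i1 dual
#1 head=2: blt i2 no-port BR/BR
#2 head=3: blt+ld i3/i4 dual
#3 head=5: ld i5 no-port MEM/MEM
#4 head=6: ld i6 RAW+WAW r1
#5 head=7: add i7 WAW r1
#6 head=8: sub+and i8/i9 dual
#7 head=10: beq i10 no-port BR/BR
#8 head=11: bne+st i11/i12 dual
#9 head=13: mul i13 tail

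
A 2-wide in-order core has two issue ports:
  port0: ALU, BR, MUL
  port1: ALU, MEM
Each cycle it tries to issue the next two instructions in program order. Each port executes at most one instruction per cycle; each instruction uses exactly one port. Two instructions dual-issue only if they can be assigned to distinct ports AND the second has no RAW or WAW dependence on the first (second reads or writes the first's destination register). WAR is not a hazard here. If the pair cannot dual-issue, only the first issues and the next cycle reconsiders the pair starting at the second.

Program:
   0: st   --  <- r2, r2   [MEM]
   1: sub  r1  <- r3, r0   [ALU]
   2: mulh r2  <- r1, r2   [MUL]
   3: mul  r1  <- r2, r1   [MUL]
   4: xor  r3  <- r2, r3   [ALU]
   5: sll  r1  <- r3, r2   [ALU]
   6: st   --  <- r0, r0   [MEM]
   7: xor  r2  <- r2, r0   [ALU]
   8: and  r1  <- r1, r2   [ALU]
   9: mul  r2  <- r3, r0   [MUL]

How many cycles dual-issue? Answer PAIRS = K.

  cy0 -> i0,i1 (st+sub) pair
  cy1 -> i2 (mulh) no-port MUL/MUL
  cy2 -> i3,i4 (mul+xor) pair
  cy3 -> i5,i6 (sll+st) pair
  cy4 -> i7 (xor) RAW r2
  cy5 -> i8,i9 (and+mul) pair

PAIRS = 4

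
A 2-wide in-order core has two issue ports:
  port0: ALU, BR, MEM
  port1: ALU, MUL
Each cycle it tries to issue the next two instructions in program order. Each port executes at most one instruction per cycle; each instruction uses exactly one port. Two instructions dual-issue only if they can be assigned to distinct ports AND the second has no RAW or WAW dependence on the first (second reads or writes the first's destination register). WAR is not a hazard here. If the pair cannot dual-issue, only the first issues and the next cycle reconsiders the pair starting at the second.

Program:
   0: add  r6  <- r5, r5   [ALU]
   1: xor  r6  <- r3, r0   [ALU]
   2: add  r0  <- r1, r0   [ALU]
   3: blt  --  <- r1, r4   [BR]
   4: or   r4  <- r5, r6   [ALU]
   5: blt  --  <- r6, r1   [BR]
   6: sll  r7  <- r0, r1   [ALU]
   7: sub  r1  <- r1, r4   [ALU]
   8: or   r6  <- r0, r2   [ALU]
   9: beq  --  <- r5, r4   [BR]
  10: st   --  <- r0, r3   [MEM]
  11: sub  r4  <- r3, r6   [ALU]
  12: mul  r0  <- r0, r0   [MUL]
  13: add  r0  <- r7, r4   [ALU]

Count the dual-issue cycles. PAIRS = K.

PAIRS = 5

t=0 i0:add ; WAW r6
t=1 i1,i2:xor;add ; dual
t=2 i3,i4:blt;or ; dual
t=3 i5,i6:blt;sll ; dual
t=4 i7,i8:sub;or ; dual
t=5 i9:beq ; no-port BR/MEM
t=6 i10,i11:st;sub ; dual
t=7 i12:mul ; WAW r0
t=8 i13:add ; tail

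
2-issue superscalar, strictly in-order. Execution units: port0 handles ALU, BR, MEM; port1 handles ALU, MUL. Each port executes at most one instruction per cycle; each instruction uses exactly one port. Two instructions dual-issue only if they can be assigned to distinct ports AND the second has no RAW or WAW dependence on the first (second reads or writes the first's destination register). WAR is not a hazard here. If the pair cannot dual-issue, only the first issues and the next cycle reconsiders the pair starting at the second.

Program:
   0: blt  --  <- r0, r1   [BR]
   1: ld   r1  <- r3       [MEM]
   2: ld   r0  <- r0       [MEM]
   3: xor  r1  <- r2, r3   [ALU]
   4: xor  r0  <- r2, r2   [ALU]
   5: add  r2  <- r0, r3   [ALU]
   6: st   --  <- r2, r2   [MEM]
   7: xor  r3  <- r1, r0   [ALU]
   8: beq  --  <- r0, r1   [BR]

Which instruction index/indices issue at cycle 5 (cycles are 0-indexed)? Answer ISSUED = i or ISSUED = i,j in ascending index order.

ISSUED = 6,7

  cy0 -> i0 (blt.BR) no-port BR/MEM
  cy1 -> i1 (ld.MEM) no-port MEM/MEM
  cy2 -> i2/i3 (ld.MEM/xor.ALU) pair
  cy3 -> i4 (xor.ALU) RAW r0
  cy4 -> i5 (add.ALU) RAW r2
  cy5 -> i6/i7 (st.MEM/xor.ALU) pair
  cy6 -> i8 (beq.BR) tail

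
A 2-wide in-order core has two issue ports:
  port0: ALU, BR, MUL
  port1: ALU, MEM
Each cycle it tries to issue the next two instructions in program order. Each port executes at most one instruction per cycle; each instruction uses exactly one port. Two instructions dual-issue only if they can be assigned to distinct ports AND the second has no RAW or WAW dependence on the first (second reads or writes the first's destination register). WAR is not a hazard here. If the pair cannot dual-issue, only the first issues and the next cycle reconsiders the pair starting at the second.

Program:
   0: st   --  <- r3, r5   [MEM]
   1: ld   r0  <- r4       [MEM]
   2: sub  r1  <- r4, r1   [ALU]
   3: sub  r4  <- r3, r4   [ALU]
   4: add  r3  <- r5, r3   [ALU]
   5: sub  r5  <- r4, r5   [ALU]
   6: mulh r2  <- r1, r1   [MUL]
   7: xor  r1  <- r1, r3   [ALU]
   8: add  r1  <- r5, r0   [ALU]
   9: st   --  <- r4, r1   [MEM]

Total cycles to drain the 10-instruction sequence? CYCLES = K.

CYCLES = 7

  cy0 -> i0 (st.MEM) no-port MEM/MEM
  cy1 -> i1+i2 (ld.MEM;sub.ALU) dual
  cy2 -> i3+i4 (sub.ALU;add.ALU) dual
  cy3 -> i5+i6 (sub.ALU;mulh.MUL) dual
  cy4 -> i7 (xor.ALU) WAW r1
  cy5 -> i8 (add.ALU) RAW r1
  cy6 -> i9 (st.MEM) tail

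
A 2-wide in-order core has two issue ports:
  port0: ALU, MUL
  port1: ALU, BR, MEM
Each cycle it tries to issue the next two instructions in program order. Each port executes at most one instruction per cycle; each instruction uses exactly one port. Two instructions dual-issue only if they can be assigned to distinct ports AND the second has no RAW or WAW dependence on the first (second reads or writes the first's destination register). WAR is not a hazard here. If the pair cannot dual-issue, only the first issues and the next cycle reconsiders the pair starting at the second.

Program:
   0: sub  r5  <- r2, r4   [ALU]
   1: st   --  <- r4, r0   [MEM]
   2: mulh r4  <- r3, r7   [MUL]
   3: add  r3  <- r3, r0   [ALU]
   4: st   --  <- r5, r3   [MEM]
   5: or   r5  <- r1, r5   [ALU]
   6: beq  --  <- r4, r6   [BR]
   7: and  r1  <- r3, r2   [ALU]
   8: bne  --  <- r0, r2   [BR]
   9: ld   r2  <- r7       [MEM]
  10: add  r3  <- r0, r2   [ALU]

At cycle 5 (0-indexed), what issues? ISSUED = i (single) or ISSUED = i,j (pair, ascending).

ISSUED = 9

t=0 i0+i1:sub st ; 2-wide
t=1 i2+i3:mulh add ; 2-wide
t=2 i4+i5:st or ; 2-wide
t=3 i6+i7:beq and ; 2-wide
t=4 i8:bne ; no-port BR/MEM
t=5 i9:ld ; RAW r2
t=6 i10:add ; tail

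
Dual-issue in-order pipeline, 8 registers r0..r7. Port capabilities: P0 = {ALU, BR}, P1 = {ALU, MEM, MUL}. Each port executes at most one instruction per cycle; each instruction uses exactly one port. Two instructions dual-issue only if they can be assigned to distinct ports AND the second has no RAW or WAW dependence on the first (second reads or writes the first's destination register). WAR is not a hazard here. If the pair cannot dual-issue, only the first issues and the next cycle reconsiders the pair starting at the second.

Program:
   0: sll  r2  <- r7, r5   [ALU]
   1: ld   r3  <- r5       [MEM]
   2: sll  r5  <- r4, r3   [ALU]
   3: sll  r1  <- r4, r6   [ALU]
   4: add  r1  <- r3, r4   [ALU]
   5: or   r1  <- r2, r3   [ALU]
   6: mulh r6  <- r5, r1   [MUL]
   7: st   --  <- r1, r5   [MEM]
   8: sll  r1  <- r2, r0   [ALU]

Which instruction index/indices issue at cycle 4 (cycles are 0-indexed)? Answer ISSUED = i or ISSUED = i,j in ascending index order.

ISSUED = 6

0. sll.ALU+ld.MEM @i0/i1  | dual
1. sll.ALU+sll.ALU @i2/i3  | dual
2. add.ALU @i4  | WAW r1
3. or.ALU @i5  | RAW r1
4. mulh.MUL @i6  | no-port MUL/MEM
5. st.MEM+sll.ALU @i7/i8  | dual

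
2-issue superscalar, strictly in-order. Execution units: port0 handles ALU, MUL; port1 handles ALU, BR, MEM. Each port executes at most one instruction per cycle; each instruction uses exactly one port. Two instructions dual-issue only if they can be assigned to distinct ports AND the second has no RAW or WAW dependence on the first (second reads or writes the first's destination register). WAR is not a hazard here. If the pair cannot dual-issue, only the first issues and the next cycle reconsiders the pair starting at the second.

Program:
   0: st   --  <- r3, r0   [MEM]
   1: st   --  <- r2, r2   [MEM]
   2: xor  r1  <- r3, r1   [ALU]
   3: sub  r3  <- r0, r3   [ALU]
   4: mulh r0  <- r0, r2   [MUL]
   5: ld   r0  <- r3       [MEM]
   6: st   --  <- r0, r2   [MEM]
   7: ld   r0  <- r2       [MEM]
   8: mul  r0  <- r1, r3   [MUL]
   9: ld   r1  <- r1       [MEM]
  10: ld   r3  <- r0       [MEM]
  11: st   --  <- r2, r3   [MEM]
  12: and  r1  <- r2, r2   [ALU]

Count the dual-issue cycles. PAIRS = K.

  cy0 -> i0 (st) no-port MEM/MEM
  cy1 -> i1+i2 (st xor) 2-wide
  cy2 -> i3+i4 (sub mulh) 2-wide
  cy3 -> i5 (ld) no-port MEM/MEM
  cy4 -> i6 (st) no-port MEM/MEM
  cy5 -> i7 (ld) WAW r0
  cy6 -> i8+i9 (mul ld) 2-wide
  cy7 -> i10 (ld) no-port MEM/MEM
  cy8 -> i11+i12 (st and) 2-wide

PAIRS = 4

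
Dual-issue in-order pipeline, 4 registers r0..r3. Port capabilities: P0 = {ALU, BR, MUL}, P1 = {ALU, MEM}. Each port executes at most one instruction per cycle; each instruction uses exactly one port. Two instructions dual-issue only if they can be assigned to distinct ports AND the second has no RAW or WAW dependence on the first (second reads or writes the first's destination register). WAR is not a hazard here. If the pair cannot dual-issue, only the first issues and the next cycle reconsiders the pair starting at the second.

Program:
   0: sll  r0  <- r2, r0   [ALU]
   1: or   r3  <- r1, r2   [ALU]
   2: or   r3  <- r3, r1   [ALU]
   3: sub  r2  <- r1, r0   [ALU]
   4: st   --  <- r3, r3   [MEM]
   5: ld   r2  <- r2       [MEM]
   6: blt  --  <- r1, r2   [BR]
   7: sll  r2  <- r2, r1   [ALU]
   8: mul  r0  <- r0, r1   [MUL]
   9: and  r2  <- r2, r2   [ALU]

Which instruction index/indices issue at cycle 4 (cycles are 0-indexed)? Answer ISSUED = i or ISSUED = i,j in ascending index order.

[0] i0,i1  sll+or  -- 2-wide
[1] i2,i3  or+sub  -- 2-wide
[2] i4  st  -- no-port MEM/MEM
[3] i5  ld  -- RAW r2
[4] i6,i7  blt+sll  -- 2-wide
[5] i8,i9  mul+and  -- 2-wide

ISSUED = 6,7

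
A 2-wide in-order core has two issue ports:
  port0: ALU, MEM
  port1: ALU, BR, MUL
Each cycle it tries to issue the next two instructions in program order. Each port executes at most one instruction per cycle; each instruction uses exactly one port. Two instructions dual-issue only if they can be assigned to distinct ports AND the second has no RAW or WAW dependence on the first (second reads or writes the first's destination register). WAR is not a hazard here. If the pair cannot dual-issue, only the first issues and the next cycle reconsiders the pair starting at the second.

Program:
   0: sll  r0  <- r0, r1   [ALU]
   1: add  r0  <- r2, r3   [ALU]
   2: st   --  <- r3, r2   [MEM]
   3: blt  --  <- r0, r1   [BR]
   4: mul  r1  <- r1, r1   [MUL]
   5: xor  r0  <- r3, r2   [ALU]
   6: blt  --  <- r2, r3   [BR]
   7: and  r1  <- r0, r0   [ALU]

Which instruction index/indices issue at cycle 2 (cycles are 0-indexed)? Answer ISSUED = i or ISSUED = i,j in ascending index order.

ISSUED = 3

0. sll.ALU @i0  | WAW r0
1. add.ALU+st.MEM @i1&i2  | dual
2. blt.BR @i3  | no-port BR/MUL
3. mul.MUL+xor.ALU @i4&i5  | dual
4. blt.BR+and.ALU @i6&i7  | dual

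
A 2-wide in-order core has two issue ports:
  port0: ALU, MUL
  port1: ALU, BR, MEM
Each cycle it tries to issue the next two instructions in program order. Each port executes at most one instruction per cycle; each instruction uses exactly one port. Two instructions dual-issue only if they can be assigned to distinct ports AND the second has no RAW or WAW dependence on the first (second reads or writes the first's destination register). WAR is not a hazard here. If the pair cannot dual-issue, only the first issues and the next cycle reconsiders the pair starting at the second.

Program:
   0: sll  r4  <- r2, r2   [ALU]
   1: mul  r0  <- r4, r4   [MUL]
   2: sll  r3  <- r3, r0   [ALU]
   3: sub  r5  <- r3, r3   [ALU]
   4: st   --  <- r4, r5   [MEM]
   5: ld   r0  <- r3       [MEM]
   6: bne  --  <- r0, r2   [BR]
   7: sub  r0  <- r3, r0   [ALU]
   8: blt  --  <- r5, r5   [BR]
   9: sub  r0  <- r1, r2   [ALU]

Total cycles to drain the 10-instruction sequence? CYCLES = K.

CYCLES = 8

0. sll @i0  | RAW r4
1. mul @i1  | RAW r0
2. sll @i2  | RAW r3
3. sub @i3  | RAW r5
4. st @i4  | no-port MEM/MEM
5. ld @i5  | no-port MEM/BR
6. bne sub @i6/i7  | pair
7. blt sub @i8/i9  | pair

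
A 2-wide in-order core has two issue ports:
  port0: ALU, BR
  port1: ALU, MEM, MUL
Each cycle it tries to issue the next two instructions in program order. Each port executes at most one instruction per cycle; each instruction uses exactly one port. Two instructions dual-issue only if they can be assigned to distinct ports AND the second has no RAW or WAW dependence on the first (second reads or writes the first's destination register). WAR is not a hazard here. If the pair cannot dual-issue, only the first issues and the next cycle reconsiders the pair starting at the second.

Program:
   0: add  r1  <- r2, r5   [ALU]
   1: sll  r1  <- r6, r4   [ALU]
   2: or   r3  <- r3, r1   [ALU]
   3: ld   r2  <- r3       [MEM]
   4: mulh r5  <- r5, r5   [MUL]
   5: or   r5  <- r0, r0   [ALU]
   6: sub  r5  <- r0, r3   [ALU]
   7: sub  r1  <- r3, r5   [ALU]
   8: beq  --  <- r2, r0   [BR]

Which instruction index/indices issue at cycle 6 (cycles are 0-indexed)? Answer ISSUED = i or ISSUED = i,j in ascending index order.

0. add.ALU @i0  | WAW r1
1. sll.ALU @i1  | RAW r1
2. or.ALU @i2  | RAW r3
3. ld.MEM @i3  | no-port MEM/MUL
4. mulh.MUL @i4  | WAW r5
5. or.ALU @i5  | WAW r5
6. sub.ALU @i6  | RAW r5
7. sub.ALU;beq.BR @i7+i8  | pair

ISSUED = 6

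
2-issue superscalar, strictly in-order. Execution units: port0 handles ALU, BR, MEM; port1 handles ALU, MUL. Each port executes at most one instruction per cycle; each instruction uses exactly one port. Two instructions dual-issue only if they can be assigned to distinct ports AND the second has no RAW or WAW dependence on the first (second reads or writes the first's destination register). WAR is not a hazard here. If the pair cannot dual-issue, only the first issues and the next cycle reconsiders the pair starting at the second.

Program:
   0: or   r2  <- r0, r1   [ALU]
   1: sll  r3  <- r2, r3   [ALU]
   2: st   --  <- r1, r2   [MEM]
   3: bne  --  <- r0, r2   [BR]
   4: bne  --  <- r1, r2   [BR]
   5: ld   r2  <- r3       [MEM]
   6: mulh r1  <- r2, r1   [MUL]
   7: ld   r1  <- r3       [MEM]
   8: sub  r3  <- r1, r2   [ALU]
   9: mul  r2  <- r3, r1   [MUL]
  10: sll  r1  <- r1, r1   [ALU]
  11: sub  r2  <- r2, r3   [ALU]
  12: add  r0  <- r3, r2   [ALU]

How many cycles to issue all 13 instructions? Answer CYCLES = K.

c0: i0 or  RAW r2
c1: i1,i2 sll+st  pair
c2: i3 bne  no-port BR/BR
c3: i4 bne  no-port BR/MEM
c4: i5 ld  RAW r2
c5: i6 mulh  WAW r1
c6: i7 ld  RAW r1
c7: i8 sub  RAW r3
c8: i9,i10 mul+sll  pair
c9: i11 sub  RAW r2
c10: i12 add  tail

CYCLES = 11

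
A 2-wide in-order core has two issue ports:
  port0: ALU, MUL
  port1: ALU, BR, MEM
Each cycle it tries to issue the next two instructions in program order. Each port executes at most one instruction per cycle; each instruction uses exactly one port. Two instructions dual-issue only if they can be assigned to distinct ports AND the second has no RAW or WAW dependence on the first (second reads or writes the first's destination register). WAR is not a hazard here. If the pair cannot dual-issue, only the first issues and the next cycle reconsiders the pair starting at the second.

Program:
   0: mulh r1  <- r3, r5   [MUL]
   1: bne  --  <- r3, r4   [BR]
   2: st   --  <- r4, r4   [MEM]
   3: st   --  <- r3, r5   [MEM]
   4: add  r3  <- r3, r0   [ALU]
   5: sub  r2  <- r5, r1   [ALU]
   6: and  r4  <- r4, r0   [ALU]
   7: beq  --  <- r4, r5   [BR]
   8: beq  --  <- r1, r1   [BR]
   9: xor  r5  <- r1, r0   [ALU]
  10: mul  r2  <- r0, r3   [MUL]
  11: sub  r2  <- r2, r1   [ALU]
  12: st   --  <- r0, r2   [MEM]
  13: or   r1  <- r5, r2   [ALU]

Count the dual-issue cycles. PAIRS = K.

[0] i0+i1  mulh.MUL bne.BR  -- dual
[1] i2  st.MEM  -- no-port MEM/MEM
[2] i3+i4  st.MEM add.ALU  -- dual
[3] i5+i6  sub.ALU and.ALU  -- dual
[4] i7  beq.BR  -- no-port BR/BR
[5] i8+i9  beq.BR xor.ALU  -- dual
[6] i10  mul.MUL  -- RAW+WAW r2
[7] i11  sub.ALU  -- RAW r2
[8] i12+i13  st.MEM or.ALU  -- dual

PAIRS = 5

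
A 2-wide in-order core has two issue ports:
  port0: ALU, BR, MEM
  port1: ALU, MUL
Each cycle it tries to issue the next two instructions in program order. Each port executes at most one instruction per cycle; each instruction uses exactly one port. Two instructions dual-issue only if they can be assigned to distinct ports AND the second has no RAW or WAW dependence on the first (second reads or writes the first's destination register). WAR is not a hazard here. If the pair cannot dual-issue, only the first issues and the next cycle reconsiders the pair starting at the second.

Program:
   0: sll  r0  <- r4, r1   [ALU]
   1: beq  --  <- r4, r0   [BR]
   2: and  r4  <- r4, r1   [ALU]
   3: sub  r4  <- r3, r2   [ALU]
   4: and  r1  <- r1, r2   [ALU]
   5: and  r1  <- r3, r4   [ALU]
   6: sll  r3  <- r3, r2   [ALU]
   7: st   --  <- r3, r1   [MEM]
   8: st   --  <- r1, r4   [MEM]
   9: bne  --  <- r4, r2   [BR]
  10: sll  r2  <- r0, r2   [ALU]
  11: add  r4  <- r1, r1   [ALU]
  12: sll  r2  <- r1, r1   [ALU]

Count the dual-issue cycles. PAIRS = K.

  cy0 -> i0 (sll.ALU) RAW r0
  cy1 -> i1/i2 (beq.BR/and.ALU) 2-wide
  cy2 -> i3/i4 (sub.ALU/and.ALU) 2-wide
  cy3 -> i5/i6 (and.ALU/sll.ALU) 2-wide
  cy4 -> i7 (st.MEM) no-port MEM/MEM
  cy5 -> i8 (st.MEM) no-port MEM/BR
  cy6 -> i9/i10 (bne.BR/sll.ALU) 2-wide
  cy7 -> i11/i12 (add.ALU/sll.ALU) 2-wide

PAIRS = 5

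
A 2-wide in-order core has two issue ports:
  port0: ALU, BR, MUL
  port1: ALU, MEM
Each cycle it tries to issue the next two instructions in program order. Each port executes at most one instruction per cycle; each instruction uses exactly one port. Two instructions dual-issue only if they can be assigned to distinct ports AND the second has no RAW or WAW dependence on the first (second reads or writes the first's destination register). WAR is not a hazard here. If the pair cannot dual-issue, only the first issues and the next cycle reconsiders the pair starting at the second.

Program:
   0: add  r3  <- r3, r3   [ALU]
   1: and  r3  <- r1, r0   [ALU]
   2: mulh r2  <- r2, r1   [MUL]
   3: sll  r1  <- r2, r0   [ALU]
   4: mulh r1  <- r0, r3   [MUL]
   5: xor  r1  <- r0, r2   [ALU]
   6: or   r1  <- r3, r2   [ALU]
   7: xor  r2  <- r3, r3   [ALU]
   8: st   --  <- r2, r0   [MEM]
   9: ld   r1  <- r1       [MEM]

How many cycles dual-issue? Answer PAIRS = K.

c0: i0 add  WAW r3
c1: i1/i2 and/mulh  dual
c2: i3 sll  WAW r1
c3: i4 mulh  WAW r1
c4: i5 xor  WAW r1
c5: i6/i7 or/xor  dual
c6: i8 st  no-port MEM/MEM
c7: i9 ld  tail

PAIRS = 2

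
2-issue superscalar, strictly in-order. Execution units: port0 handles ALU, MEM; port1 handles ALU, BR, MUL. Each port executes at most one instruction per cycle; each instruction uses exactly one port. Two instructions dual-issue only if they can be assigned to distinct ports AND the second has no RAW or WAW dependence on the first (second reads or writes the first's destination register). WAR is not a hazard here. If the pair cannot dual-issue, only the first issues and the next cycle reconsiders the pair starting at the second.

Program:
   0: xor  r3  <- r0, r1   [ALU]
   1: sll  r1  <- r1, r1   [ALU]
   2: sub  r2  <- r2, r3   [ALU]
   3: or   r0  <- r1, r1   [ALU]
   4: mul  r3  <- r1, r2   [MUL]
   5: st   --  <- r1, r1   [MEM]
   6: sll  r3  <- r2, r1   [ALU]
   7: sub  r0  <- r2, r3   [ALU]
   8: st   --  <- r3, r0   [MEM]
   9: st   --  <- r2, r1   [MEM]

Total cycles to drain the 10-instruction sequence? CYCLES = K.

CYCLES = 7

t=0 i0+i1:xor.ALU sll.ALU ; 2-wide
t=1 i2+i3:sub.ALU or.ALU ; 2-wide
t=2 i4+i5:mul.MUL st.MEM ; 2-wide
t=3 i6:sll.ALU ; RAW r3
t=4 i7:sub.ALU ; RAW r0
t=5 i8:st.MEM ; no-port MEM/MEM
t=6 i9:st.MEM ; tail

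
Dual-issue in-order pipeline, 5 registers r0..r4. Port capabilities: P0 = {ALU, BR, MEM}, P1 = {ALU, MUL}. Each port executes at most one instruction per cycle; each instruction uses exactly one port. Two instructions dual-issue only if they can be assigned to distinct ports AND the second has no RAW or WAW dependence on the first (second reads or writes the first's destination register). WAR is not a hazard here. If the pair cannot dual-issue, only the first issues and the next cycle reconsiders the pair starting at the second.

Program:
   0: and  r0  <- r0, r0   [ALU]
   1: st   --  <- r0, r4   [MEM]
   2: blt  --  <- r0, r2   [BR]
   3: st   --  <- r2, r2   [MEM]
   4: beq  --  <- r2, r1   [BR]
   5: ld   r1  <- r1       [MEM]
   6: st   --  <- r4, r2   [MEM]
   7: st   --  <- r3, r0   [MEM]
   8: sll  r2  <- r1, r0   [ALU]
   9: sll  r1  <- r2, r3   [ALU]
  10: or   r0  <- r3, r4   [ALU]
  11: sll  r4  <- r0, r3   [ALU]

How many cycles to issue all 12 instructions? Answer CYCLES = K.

  cy0 -> i0 (and.ALU) RAW r0
  cy1 -> i1 (st.MEM) no-port MEM/BR
  cy2 -> i2 (blt.BR) no-port BR/MEM
  cy3 -> i3 (st.MEM) no-port MEM/BR
  cy4 -> i4 (beq.BR) no-port BR/MEM
  cy5 -> i5 (ld.MEM) no-port MEM/MEM
  cy6 -> i6 (st.MEM) no-port MEM/MEM
  cy7 -> i7/i8 (st.MEM+sll.ALU) dual
  cy8 -> i9/i10 (sll.ALU+or.ALU) dual
  cy9 -> i11 (sll.ALU) tail

CYCLES = 10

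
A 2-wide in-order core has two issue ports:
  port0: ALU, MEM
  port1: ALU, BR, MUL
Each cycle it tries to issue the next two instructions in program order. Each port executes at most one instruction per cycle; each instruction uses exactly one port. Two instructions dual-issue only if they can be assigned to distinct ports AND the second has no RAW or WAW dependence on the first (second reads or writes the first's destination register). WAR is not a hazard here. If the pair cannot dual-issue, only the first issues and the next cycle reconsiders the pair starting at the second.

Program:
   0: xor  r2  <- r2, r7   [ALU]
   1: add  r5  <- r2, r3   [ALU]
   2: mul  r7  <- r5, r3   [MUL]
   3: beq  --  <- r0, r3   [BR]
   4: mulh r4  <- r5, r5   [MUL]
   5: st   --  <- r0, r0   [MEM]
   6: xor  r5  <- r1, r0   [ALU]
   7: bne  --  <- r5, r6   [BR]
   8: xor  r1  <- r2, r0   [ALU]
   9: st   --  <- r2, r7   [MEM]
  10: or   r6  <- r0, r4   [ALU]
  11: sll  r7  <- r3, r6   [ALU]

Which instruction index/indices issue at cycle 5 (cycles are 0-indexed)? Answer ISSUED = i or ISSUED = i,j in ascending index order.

ISSUED = 6

0. xor @i0  | RAW r2
1. add @i1  | RAW r5
2. mul @i2  | no-port MUL/BR
3. beq @i3  | no-port BR/MUL
4. mulh+st @i4&i5  | pair
5. xor @i6  | RAW r5
6. bne+xor @i7&i8  | pair
7. st+or @i9&i10  | pair
8. sll @i11  | tail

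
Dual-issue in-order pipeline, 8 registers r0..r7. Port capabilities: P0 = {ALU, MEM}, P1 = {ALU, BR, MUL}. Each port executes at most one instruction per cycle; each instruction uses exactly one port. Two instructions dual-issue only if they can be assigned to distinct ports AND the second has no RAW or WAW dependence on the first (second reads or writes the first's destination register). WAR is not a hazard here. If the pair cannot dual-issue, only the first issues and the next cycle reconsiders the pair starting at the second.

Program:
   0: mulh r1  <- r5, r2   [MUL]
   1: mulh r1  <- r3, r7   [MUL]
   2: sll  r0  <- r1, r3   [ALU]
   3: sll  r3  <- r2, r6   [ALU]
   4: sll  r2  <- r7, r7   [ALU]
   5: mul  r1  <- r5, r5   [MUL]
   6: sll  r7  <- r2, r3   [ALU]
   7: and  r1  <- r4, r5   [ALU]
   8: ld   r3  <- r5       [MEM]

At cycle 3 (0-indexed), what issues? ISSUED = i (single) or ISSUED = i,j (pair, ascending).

c0: i0 mulh.MUL  no-port MUL/MUL
c1: i1 mulh.MUL  RAW r1
c2: i2/i3 sll.ALU/sll.ALU  pair
c3: i4/i5 sll.ALU/mul.MUL  pair
c4: i6/i7 sll.ALU/and.ALU  pair
c5: i8 ld.MEM  tail

ISSUED = 4,5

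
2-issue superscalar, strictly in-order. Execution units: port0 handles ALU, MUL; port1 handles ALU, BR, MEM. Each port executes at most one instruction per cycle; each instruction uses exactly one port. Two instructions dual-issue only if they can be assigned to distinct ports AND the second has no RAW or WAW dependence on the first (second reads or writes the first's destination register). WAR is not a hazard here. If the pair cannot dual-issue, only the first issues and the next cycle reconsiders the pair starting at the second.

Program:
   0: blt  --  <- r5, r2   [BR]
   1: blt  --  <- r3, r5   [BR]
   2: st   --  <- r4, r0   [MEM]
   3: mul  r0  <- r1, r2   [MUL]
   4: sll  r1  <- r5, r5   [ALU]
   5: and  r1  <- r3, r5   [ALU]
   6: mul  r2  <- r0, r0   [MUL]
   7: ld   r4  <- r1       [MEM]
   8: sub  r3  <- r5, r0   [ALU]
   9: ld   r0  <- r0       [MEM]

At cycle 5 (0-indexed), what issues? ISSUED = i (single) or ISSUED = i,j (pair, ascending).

  cy0 -> i0 (blt.BR) no-port BR/BR
  cy1 -> i1 (blt.BR) no-port BR/MEM
  cy2 -> i2/i3 (st.MEM;mul.MUL) pair
  cy3 -> i4 (sll.ALU) WAW r1
  cy4 -> i5/i6 (and.ALU;mul.MUL) pair
  cy5 -> i7/i8 (ld.MEM;sub.ALU) pair
  cy6 -> i9 (ld.MEM) tail

ISSUED = 7,8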